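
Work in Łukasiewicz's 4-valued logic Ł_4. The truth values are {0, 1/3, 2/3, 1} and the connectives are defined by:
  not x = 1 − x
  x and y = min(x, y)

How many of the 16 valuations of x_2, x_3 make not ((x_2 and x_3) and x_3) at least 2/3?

x_2 = 0, x_3 = 0 ↦ 1  ≥
x_2 = 0, x_3 = 1/3 ↦ 1  ≥
x_2 = 0, x_3 = 2/3 ↦ 1  ≥
x_2 = 0, x_3 = 1 ↦ 1  ≥
x_2 = 1/3, x_3 = 0 ↦ 1  ≥
x_2 = 1/3, x_3 = 1/3 ↦ 2/3  ≥
x_2 = 1/3, x_3 = 2/3 ↦ 2/3  ≥
x_2 = 1/3, x_3 = 1 ↦ 2/3  ≥
x_2 = 2/3, x_3 = 0 ↦ 1  ≥
x_2 = 2/3, x_3 = 1/3 ↦ 2/3  ≥
x_2 = 2/3, x_3 = 2/3 ↦ 1/3  <
x_2 = 2/3, x_3 = 1 ↦ 1/3  <
x_2 = 1, x_3 = 0 ↦ 1  ≥
x_2 = 1, x_3 = 1/3 ↦ 2/3  ≥
x_2 = 1, x_3 = 2/3 ↦ 1/3  <
x_2 = 1, x_3 = 1 ↦ 0  <
So 12 of the 16 assignments meet the threshold.

12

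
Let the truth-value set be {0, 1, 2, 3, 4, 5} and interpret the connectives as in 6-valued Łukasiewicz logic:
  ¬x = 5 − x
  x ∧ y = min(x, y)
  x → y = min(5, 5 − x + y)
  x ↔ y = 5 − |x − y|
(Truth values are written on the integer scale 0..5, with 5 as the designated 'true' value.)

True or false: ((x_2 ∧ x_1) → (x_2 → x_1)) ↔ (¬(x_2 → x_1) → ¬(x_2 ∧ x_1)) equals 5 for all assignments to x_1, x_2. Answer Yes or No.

At x_1 = 4, x_2 = 5, for instance:
x_2 ∧ x_1 = 5 ∧ 4 = 4
x_2 → x_1 = 5 → 4 = 4
(x_2 ∧ x_1) → (x_2 → x_1) = 4 → 4 = 5
¬(x_2 → x_1) = ¬4 = 1
¬(x_2 ∧ x_1) = ¬4 = 1
¬(x_2 → x_1) → ¬(x_2 ∧ x_1) = 1 → 1 = 5
((x_2 ∧ x_1) → (x_2 → x_1)) ↔ (¬(x_2 → x_1) → ¬(x_2 ∧ x_1)) = 5 ↔ 5 = 5
and checking the remaining 35 assignments likewise gives ≥ 5 in every case.

Yes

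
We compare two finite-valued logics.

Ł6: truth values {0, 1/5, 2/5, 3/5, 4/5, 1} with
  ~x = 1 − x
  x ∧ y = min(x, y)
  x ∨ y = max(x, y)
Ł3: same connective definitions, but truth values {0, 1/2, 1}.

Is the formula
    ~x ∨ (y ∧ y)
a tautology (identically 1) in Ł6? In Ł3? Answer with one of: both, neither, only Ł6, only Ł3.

neither

In Ł6: at x = 1/5, y = 0 the value is 4/5 — not a tautology.
In Ł3: at x = 1/2, y = 0 the value is 1/2 — not a tautology.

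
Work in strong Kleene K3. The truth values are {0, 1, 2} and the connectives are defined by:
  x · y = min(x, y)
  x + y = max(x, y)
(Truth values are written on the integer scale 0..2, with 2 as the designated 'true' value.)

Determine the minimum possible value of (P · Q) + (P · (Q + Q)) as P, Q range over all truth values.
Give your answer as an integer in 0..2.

Take P = 0, Q = 0:
P · Q = 0 · 0 = 0
Q + Q = 0 + 0 = 0
P · (Q + Q) = 0 · 0 = 0
(P · Q) + (P · (Q + Q)) = 0 + 0 = 0
No assignment yields a value below 0, so this is the minimum.

0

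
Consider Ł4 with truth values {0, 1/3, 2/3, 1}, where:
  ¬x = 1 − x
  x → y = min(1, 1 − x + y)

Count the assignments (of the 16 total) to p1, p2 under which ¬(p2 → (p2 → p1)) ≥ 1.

1

p1 = 0, p2 = 0 ↦ 0  <
p1 = 0, p2 = 1/3 ↦ 0  <
p1 = 0, p2 = 2/3 ↦ 1/3  <
p1 = 0, p2 = 1 ↦ 1  ≥
p1 = 1/3, p2 = 0 ↦ 0  <
p1 = 1/3, p2 = 1/3 ↦ 0  <
p1 = 1/3, p2 = 2/3 ↦ 0  <
p1 = 1/3, p2 = 1 ↦ 2/3  <
p1 = 2/3, p2 = 0 ↦ 0  <
p1 = 2/3, p2 = 1/3 ↦ 0  <
p1 = 2/3, p2 = 2/3 ↦ 0  <
p1 = 2/3, p2 = 1 ↦ 1/3  <
p1 = 1, p2 = 0 ↦ 0  <
p1 = 1, p2 = 1/3 ↦ 0  <
p1 = 1, p2 = 2/3 ↦ 0  <
p1 = 1, p2 = 1 ↦ 0  <
So 1 of the 16 assignments meets the threshold.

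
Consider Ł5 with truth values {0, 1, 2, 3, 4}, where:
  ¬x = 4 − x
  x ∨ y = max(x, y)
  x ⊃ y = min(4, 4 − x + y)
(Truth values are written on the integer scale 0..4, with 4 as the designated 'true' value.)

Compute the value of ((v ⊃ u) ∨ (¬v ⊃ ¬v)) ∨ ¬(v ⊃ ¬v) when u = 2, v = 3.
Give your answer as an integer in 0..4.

4

v ⊃ u = 3 ⊃ 2 = 3
¬v = ¬3 = 1
¬v = ¬3 = 1
¬v ⊃ ¬v = 1 ⊃ 1 = 4
(v ⊃ u) ∨ (¬v ⊃ ¬v) = 3 ∨ 4 = 4
¬v = ¬3 = 1
v ⊃ ¬v = 3 ⊃ 1 = 2
¬(v ⊃ ¬v) = ¬2 = 2
((v ⊃ u) ∨ (¬v ⊃ ¬v)) ∨ ¬(v ⊃ ¬v) = 4 ∨ 2 = 4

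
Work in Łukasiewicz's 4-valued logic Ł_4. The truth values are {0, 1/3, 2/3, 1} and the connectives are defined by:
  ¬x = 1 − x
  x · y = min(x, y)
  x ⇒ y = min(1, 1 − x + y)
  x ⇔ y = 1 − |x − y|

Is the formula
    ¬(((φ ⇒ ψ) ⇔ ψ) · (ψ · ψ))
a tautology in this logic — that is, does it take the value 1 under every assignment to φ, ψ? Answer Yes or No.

No

Counterexample: take φ = 0, ψ = 1/3.
φ ⇒ ψ = 0 ⇒ 1/3 = 1
(φ ⇒ ψ) ⇔ ψ = 1 ⇔ 1/3 = 1/3
ψ · ψ = 1/3 · 1/3 = 1/3
((φ ⇒ ψ) ⇔ ψ) · (ψ · ψ) = 1/3 · 1/3 = 1/3
¬(((φ ⇒ ψ) ⇔ ψ) · (ψ · ψ)) = ¬1/3 = 2/3
This gives 2/3 ≠ 1.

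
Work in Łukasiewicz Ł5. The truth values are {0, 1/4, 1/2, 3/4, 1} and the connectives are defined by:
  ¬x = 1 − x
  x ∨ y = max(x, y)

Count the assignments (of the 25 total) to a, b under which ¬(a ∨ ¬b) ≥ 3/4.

value 1: 1 assignment (counts)
value 3/4: 3 assignments (counts)
value 1/2: 5 assignments
value 1/4: 7 assignments
value 0: 9 assignments
So 4 of the 25 assignments meet the threshold.

4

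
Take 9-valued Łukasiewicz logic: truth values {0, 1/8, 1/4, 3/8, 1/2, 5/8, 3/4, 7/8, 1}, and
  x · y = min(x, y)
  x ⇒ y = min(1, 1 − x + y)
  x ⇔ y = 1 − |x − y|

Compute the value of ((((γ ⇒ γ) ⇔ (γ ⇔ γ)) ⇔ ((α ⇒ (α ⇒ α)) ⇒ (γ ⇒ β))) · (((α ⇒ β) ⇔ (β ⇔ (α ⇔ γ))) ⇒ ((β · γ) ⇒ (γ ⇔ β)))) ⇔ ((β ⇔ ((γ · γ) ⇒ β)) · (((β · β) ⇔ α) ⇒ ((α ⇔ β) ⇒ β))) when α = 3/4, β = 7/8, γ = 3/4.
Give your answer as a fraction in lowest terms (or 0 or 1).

7/8

γ ⇒ γ = 3/4 ⇒ 3/4 = 1
γ ⇔ γ = 3/4 ⇔ 3/4 = 1
(γ ⇒ γ) ⇔ (γ ⇔ γ) = 1 ⇔ 1 = 1
α ⇒ α = 3/4 ⇒ 3/4 = 1
α ⇒ (α ⇒ α) = 3/4 ⇒ 1 = 1
γ ⇒ β = 3/4 ⇒ 7/8 = 1
(α ⇒ (α ⇒ α)) ⇒ (γ ⇒ β) = 1 ⇒ 1 = 1
((γ ⇒ γ) ⇔ (γ ⇔ γ)) ⇔ ((α ⇒ (α ⇒ α)) ⇒ (γ ⇒ β)) = 1 ⇔ 1 = 1
α ⇒ β = 3/4 ⇒ 7/8 = 1
α ⇔ γ = 3/4 ⇔ 3/4 = 1
β ⇔ (α ⇔ γ) = 7/8 ⇔ 1 = 7/8
(α ⇒ β) ⇔ (β ⇔ (α ⇔ γ)) = 1 ⇔ 7/8 = 7/8
β · γ = 7/8 · 3/4 = 3/4
γ ⇔ β = 3/4 ⇔ 7/8 = 7/8
(β · γ) ⇒ (γ ⇔ β) = 3/4 ⇒ 7/8 = 1
((α ⇒ β) ⇔ (β ⇔ (α ⇔ γ))) ⇒ ((β · γ) ⇒ (γ ⇔ β)) = 7/8 ⇒ 1 = 1
(((γ ⇒ γ) ⇔ (γ ⇔ γ)) ⇔ ((α ⇒ (α ⇒ α)) ⇒ (γ ⇒ β))) · (((α ⇒ β) ⇔ (β ⇔ (α ⇔ γ))) ⇒ ((β · γ) ⇒ (γ ⇔ β))) = 1 · 1 = 1
γ · γ = 3/4 · 3/4 = 3/4
(γ · γ) ⇒ β = 3/4 ⇒ 7/8 = 1
β ⇔ ((γ · γ) ⇒ β) = 7/8 ⇔ 1 = 7/8
β · β = 7/8 · 7/8 = 7/8
(β · β) ⇔ α = 7/8 ⇔ 3/4 = 7/8
α ⇔ β = 3/4 ⇔ 7/8 = 7/8
(α ⇔ β) ⇒ β = 7/8 ⇒ 7/8 = 1
((β · β) ⇔ α) ⇒ ((α ⇔ β) ⇒ β) = 7/8 ⇒ 1 = 1
(β ⇔ ((γ · γ) ⇒ β)) · (((β · β) ⇔ α) ⇒ ((α ⇔ β) ⇒ β)) = 7/8 · 1 = 7/8
((((γ ⇒ γ) ⇔ (γ ⇔ γ)) ⇔ ((α ⇒ (α ⇒ α)) ⇒ (γ ⇒ β))) · (((α ⇒ β) ⇔ (β ⇔ (α ⇔ γ))) ⇒ ((β · γ) ⇒ (γ ⇔ β)))) ⇔ ((β ⇔ ((γ · γ) ⇒ β)) · (((β · β) ⇔ α) ⇒ ((α ⇔ β) ⇒ β))) = 1 ⇔ 7/8 = 7/8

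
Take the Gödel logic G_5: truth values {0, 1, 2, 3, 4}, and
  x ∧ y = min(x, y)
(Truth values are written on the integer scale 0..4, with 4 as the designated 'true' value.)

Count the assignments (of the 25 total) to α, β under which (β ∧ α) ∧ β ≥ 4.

value 4: 1 assignment (counts)
value 3: 3 assignments
value 2: 5 assignments
value 1: 7 assignments
value 0: 9 assignments
So 1 of the 25 assignments meets the threshold.

1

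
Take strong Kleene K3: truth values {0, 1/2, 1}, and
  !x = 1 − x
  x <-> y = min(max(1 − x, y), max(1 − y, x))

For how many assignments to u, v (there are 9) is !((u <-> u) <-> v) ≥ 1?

u = 0, v = 0 ↦ 1  ≥
u = 0, v = 1/2 ↦ 1/2  <
u = 0, v = 1 ↦ 0  <
u = 1/2, v = 0 ↦ 1/2  <
u = 1/2, v = 1/2 ↦ 1/2  <
u = 1/2, v = 1 ↦ 1/2  <
u = 1, v = 0 ↦ 1  ≥
u = 1, v = 1/2 ↦ 1/2  <
u = 1, v = 1 ↦ 0  <
So 2 of the 9 assignments meet the threshold.

2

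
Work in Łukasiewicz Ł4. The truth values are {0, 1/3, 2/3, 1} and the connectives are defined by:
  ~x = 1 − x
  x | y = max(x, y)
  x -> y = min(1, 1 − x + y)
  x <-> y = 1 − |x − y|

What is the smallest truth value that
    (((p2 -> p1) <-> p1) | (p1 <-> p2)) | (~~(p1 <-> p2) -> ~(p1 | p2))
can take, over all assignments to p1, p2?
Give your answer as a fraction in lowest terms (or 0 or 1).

2/3

Take p1 = 1/3, p2 = 2/3:
p2 -> p1 = 2/3 -> 1/3 = 2/3
(p2 -> p1) <-> p1 = 2/3 <-> 1/3 = 2/3
p1 <-> p2 = 1/3 <-> 2/3 = 2/3
((p2 -> p1) <-> p1) | (p1 <-> p2) = 2/3 | 2/3 = 2/3
p1 <-> p2 = 1/3 <-> 2/3 = 2/3
~(p1 <-> p2) = ~2/3 = 1/3
~~(p1 <-> p2) = ~1/3 = 2/3
p1 | p2 = 1/3 | 2/3 = 2/3
~(p1 | p2) = ~2/3 = 1/3
~~(p1 <-> p2) -> ~(p1 | p2) = 2/3 -> 1/3 = 2/3
(((p2 -> p1) <-> p1) | (p1 <-> p2)) | (~~(p1 <-> p2) -> ~(p1 | p2)) = 2/3 | 2/3 = 2/3
No assignment yields a value below 2/3, so this is the minimum.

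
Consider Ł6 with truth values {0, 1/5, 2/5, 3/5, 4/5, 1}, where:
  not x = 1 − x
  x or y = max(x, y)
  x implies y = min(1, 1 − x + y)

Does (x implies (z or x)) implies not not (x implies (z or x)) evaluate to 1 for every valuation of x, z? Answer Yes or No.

At x = 3/5, z = 4/5, for instance:
z or x = 4/5 or 3/5 = 4/5
x implies (z or x) = 3/5 implies 4/5 = 1
not (x implies (z or x)) = not 1 = 0
not not (x implies (z or x)) = not 0 = 1
(x implies (z or x)) implies not not (x implies (z or x)) = 1 implies 1 = 1
and checking the remaining 35 assignments likewise gives ≥ 1 in every case.

Yes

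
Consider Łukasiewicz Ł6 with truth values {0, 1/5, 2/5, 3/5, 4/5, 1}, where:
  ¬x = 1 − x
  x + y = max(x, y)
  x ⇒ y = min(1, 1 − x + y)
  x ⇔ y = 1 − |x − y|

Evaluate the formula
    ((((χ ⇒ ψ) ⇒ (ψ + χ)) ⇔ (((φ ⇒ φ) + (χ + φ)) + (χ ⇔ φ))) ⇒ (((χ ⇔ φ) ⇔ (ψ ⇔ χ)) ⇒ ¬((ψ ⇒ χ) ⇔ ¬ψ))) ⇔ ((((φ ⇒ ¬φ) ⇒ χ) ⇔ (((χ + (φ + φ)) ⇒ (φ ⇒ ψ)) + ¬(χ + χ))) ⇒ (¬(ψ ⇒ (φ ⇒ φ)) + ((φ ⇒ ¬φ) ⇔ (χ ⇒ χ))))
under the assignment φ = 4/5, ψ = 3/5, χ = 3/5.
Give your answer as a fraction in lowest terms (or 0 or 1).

2/5

χ ⇒ ψ = 3/5 ⇒ 3/5 = 1
ψ + χ = 3/5 + 3/5 = 3/5
(χ ⇒ ψ) ⇒ (ψ + χ) = 1 ⇒ 3/5 = 3/5
φ ⇒ φ = 4/5 ⇒ 4/5 = 1
χ + φ = 3/5 + 4/5 = 4/5
(φ ⇒ φ) + (χ + φ) = 1 + 4/5 = 1
χ ⇔ φ = 3/5 ⇔ 4/5 = 4/5
((φ ⇒ φ) + (χ + φ)) + (χ ⇔ φ) = 1 + 4/5 = 1
((χ ⇒ ψ) ⇒ (ψ + χ)) ⇔ (((φ ⇒ φ) + (χ + φ)) + (χ ⇔ φ)) = 3/5 ⇔ 1 = 3/5
χ ⇔ φ = 3/5 ⇔ 4/5 = 4/5
ψ ⇔ χ = 3/5 ⇔ 3/5 = 1
(χ ⇔ φ) ⇔ (ψ ⇔ χ) = 4/5 ⇔ 1 = 4/5
ψ ⇒ χ = 3/5 ⇒ 3/5 = 1
¬ψ = ¬3/5 = 2/5
(ψ ⇒ χ) ⇔ ¬ψ = 1 ⇔ 2/5 = 2/5
¬((ψ ⇒ χ) ⇔ ¬ψ) = ¬2/5 = 3/5
((χ ⇔ φ) ⇔ (ψ ⇔ χ)) ⇒ ¬((ψ ⇒ χ) ⇔ ¬ψ) = 4/5 ⇒ 3/5 = 4/5
(((χ ⇒ ψ) ⇒ (ψ + χ)) ⇔ (((φ ⇒ φ) + (χ + φ)) + (χ ⇔ φ))) ⇒ (((χ ⇔ φ) ⇔ (ψ ⇔ χ)) ⇒ ¬((ψ ⇒ χ) ⇔ ¬ψ)) = 3/5 ⇒ 4/5 = 1
¬φ = ¬4/5 = 1/5
φ ⇒ ¬φ = 4/5 ⇒ 1/5 = 2/5
(φ ⇒ ¬φ) ⇒ χ = 2/5 ⇒ 3/5 = 1
φ + φ = 4/5 + 4/5 = 4/5
χ + (φ + φ) = 3/5 + 4/5 = 4/5
φ ⇒ ψ = 4/5 ⇒ 3/5 = 4/5
(χ + (φ + φ)) ⇒ (φ ⇒ ψ) = 4/5 ⇒ 4/5 = 1
χ + χ = 3/5 + 3/5 = 3/5
¬(χ + χ) = ¬3/5 = 2/5
((χ + (φ + φ)) ⇒ (φ ⇒ ψ)) + ¬(χ + χ) = 1 + 2/5 = 1
((φ ⇒ ¬φ) ⇒ χ) ⇔ (((χ + (φ + φ)) ⇒ (φ ⇒ ψ)) + ¬(χ + χ)) = 1 ⇔ 1 = 1
φ ⇒ φ = 4/5 ⇒ 4/5 = 1
ψ ⇒ (φ ⇒ φ) = 3/5 ⇒ 1 = 1
¬(ψ ⇒ (φ ⇒ φ)) = ¬1 = 0
¬φ = ¬4/5 = 1/5
φ ⇒ ¬φ = 4/5 ⇒ 1/5 = 2/5
χ ⇒ χ = 3/5 ⇒ 3/5 = 1
(φ ⇒ ¬φ) ⇔ (χ ⇒ χ) = 2/5 ⇔ 1 = 2/5
¬(ψ ⇒ (φ ⇒ φ)) + ((φ ⇒ ¬φ) ⇔ (χ ⇒ χ)) = 0 + 2/5 = 2/5
(((φ ⇒ ¬φ) ⇒ χ) ⇔ (((χ + (φ + φ)) ⇒ (φ ⇒ ψ)) + ¬(χ + χ))) ⇒ (¬(ψ ⇒ (φ ⇒ φ)) + ((φ ⇒ ¬φ) ⇔ (χ ⇒ χ))) = 1 ⇒ 2/5 = 2/5
((((χ ⇒ ψ) ⇒ (ψ + χ)) ⇔ (((φ ⇒ φ) + (χ + φ)) + (χ ⇔ φ))) ⇒ (((χ ⇔ φ) ⇔ (ψ ⇔ χ)) ⇒ ¬((ψ ⇒ χ) ⇔ ¬ψ))) ⇔ ((((φ ⇒ ¬φ) ⇒ χ) ⇔ (((χ + (φ + φ)) ⇒ (φ ⇒ ψ)) + ¬(χ + χ))) ⇒ (¬(ψ ⇒ (φ ⇒ φ)) + ((φ ⇒ ¬φ) ⇔ (χ ⇒ χ)))) = 1 ⇔ 2/5 = 2/5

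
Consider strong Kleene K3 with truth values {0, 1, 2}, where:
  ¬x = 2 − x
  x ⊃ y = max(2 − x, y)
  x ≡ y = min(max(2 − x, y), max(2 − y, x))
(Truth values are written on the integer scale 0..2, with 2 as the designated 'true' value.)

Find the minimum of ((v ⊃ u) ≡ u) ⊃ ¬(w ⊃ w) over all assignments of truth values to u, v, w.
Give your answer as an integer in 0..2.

0

Take u = 0, v = 2, w = 0:
v ⊃ u = 2 ⊃ 0 = 0
(v ⊃ u) ≡ u = 0 ≡ 0 = 2
w ⊃ w = 0 ⊃ 0 = 2
¬(w ⊃ w) = ¬2 = 0
((v ⊃ u) ≡ u) ⊃ ¬(w ⊃ w) = 2 ⊃ 0 = 0
No assignment yields a value below 0, so this is the minimum.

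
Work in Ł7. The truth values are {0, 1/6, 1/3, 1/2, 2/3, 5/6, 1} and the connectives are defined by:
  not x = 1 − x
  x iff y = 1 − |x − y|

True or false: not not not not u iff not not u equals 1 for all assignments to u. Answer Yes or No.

Yes

u = 0 ↦ 1
u = 1/6 ↦ 1
u = 1/3 ↦ 1
u = 1/2 ↦ 1
u = 2/3 ↦ 1
u = 5/6 ↦ 1
u = 1 ↦ 1
Every assignment gives a value ≥ 1.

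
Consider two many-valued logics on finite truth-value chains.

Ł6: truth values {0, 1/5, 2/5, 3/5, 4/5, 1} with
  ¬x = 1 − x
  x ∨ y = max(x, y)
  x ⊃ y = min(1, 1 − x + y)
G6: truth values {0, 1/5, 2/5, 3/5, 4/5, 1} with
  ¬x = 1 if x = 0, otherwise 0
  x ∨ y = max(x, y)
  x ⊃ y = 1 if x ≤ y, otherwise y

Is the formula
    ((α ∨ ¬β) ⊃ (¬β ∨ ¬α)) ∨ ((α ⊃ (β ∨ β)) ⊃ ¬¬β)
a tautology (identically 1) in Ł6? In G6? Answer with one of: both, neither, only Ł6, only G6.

only G6

In Ł6: at α = 3/5, β = 3/5 the value is 4/5 — not a tautology.
In G6: every assignment gives 1 — tautology.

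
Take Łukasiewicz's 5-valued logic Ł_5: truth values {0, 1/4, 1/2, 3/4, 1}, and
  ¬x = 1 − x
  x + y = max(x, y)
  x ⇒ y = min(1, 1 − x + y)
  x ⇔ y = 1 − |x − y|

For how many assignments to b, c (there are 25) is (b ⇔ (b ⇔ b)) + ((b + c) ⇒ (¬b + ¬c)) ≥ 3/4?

24

value 1: 19 assignments (counts)
value 3/4: 5 assignments (counts)
value 1/2: 1 assignment
So 24 of the 25 assignments meet the threshold.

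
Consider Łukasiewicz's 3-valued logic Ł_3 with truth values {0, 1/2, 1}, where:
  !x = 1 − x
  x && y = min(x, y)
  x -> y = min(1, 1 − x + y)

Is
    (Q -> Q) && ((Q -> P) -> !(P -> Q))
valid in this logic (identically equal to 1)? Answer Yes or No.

Counterexample: take P = 0, Q = 0.
Q -> Q = 0 -> 0 = 1
Q -> P = 0 -> 0 = 1
P -> Q = 0 -> 0 = 1
!(P -> Q) = !1 = 0
(Q -> P) -> !(P -> Q) = 1 -> 0 = 0
(Q -> Q) && ((Q -> P) -> !(P -> Q)) = 1 && 0 = 0
This gives 0 ≠ 1.

No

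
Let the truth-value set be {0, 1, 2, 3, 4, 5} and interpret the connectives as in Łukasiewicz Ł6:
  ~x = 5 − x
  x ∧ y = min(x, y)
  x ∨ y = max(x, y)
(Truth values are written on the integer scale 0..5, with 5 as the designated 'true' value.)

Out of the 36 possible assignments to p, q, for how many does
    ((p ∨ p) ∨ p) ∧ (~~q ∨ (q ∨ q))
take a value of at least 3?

9

value 5: 1 assignment (counts)
value 4: 3 assignments (counts)
value 3: 5 assignments (counts)
value 2: 7 assignments
value 1: 9 assignments
value 0: 11 assignments
So 9 of the 36 assignments meet the threshold.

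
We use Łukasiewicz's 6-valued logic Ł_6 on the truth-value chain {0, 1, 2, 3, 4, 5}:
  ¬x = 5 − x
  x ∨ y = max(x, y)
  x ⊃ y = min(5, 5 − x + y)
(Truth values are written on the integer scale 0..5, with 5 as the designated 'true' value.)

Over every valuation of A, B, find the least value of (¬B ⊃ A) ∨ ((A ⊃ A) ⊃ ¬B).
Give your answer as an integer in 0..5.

Take A = 0, B = 2:
¬B = ¬2 = 3
¬B ⊃ A = 3 ⊃ 0 = 2
A ⊃ A = 0 ⊃ 0 = 5
¬B = ¬2 = 3
(A ⊃ A) ⊃ ¬B = 5 ⊃ 3 = 3
(¬B ⊃ A) ∨ ((A ⊃ A) ⊃ ¬B) = 2 ∨ 3 = 3
No assignment yields a value below 3, so this is the minimum.

3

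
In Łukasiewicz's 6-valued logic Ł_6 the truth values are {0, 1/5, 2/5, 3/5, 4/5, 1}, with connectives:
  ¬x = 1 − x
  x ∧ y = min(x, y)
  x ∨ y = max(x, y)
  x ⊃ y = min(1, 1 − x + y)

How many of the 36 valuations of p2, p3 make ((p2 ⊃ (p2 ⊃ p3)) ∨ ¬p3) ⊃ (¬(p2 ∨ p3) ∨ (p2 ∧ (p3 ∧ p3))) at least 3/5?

20

value 1: 4 assignments (counts)
value 4/5: 6 assignments (counts)
value 3/5: 10 assignments (counts)
value 2/5: 10 assignments
value 1/5: 4 assignments
value 0: 2 assignments
So 20 of the 36 assignments meet the threshold.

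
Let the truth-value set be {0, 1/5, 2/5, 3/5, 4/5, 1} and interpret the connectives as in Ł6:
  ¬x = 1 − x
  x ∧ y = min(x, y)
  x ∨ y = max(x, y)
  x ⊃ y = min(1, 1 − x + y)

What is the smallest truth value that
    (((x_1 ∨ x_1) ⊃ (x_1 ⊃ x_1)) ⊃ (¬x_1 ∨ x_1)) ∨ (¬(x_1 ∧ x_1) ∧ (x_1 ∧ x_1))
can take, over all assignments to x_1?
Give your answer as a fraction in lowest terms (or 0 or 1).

3/5

Take x_1 = 2/5:
x_1 ∨ x_1 = 2/5 ∨ 2/5 = 2/5
x_1 ⊃ x_1 = 2/5 ⊃ 2/5 = 1
(x_1 ∨ x_1) ⊃ (x_1 ⊃ x_1) = 2/5 ⊃ 1 = 1
¬x_1 = ¬2/5 = 3/5
¬x_1 ∨ x_1 = 3/5 ∨ 2/5 = 3/5
((x_1 ∨ x_1) ⊃ (x_1 ⊃ x_1)) ⊃ (¬x_1 ∨ x_1) = 1 ⊃ 3/5 = 3/5
x_1 ∧ x_1 = 2/5 ∧ 2/5 = 2/5
¬(x_1 ∧ x_1) = ¬2/5 = 3/5
x_1 ∧ x_1 = 2/5 ∧ 2/5 = 2/5
¬(x_1 ∧ x_1) ∧ (x_1 ∧ x_1) = 3/5 ∧ 2/5 = 2/5
(((x_1 ∨ x_1) ⊃ (x_1 ⊃ x_1)) ⊃ (¬x_1 ∨ x_1)) ∨ (¬(x_1 ∧ x_1) ∧ (x_1 ∧ x_1)) = 3/5 ∨ 2/5 = 3/5
No assignment yields a value below 3/5, so this is the minimum.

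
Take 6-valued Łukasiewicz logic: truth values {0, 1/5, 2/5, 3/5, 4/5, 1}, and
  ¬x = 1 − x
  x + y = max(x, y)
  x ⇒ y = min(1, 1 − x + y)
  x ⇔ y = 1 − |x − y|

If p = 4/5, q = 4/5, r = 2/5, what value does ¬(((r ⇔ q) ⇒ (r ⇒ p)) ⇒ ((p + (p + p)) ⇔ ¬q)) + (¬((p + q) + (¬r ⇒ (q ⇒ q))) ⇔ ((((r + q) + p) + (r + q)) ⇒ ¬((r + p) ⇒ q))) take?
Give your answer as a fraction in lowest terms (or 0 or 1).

r ⇔ q = 2/5 ⇔ 4/5 = 3/5
r ⇒ p = 2/5 ⇒ 4/5 = 1
(r ⇔ q) ⇒ (r ⇒ p) = 3/5 ⇒ 1 = 1
p + p = 4/5 + 4/5 = 4/5
p + (p + p) = 4/5 + 4/5 = 4/5
¬q = ¬4/5 = 1/5
(p + (p + p)) ⇔ ¬q = 4/5 ⇔ 1/5 = 2/5
((r ⇔ q) ⇒ (r ⇒ p)) ⇒ ((p + (p + p)) ⇔ ¬q) = 1 ⇒ 2/5 = 2/5
¬(((r ⇔ q) ⇒ (r ⇒ p)) ⇒ ((p + (p + p)) ⇔ ¬q)) = ¬2/5 = 3/5
p + q = 4/5 + 4/5 = 4/5
¬r = ¬2/5 = 3/5
q ⇒ q = 4/5 ⇒ 4/5 = 1
¬r ⇒ (q ⇒ q) = 3/5 ⇒ 1 = 1
(p + q) + (¬r ⇒ (q ⇒ q)) = 4/5 + 1 = 1
¬((p + q) + (¬r ⇒ (q ⇒ q))) = ¬1 = 0
r + q = 2/5 + 4/5 = 4/5
(r + q) + p = 4/5 + 4/5 = 4/5
r + q = 2/5 + 4/5 = 4/5
((r + q) + p) + (r + q) = 4/5 + 4/5 = 4/5
r + p = 2/5 + 4/5 = 4/5
(r + p) ⇒ q = 4/5 ⇒ 4/5 = 1
¬((r + p) ⇒ q) = ¬1 = 0
(((r + q) + p) + (r + q)) ⇒ ¬((r + p) ⇒ q) = 4/5 ⇒ 0 = 1/5
¬((p + q) + (¬r ⇒ (q ⇒ q))) ⇔ ((((r + q) + p) + (r + q)) ⇒ ¬((r + p) ⇒ q)) = 0 ⇔ 1/5 = 4/5
¬(((r ⇔ q) ⇒ (r ⇒ p)) ⇒ ((p + (p + p)) ⇔ ¬q)) + (¬((p + q) + (¬r ⇒ (q ⇒ q))) ⇔ ((((r + q) + p) + (r + q)) ⇒ ¬((r + p) ⇒ q))) = 3/5 + 4/5 = 4/5

4/5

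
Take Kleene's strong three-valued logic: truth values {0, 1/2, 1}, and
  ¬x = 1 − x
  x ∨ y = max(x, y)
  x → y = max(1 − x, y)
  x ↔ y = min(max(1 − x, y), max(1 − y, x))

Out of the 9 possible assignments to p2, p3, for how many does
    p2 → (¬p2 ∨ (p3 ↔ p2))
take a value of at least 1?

p2 = 0, p3 = 0 ↦ 1  ≥
p2 = 0, p3 = 1/2 ↦ 1  ≥
p2 = 0, p3 = 1 ↦ 1  ≥
p2 = 1/2, p3 = 0 ↦ 1/2  <
p2 = 1/2, p3 = 1/2 ↦ 1/2  <
p2 = 1/2, p3 = 1 ↦ 1/2  <
p2 = 1, p3 = 0 ↦ 0  <
p2 = 1, p3 = 1/2 ↦ 1/2  <
p2 = 1, p3 = 1 ↦ 1  ≥
So 4 of the 9 assignments meet the threshold.

4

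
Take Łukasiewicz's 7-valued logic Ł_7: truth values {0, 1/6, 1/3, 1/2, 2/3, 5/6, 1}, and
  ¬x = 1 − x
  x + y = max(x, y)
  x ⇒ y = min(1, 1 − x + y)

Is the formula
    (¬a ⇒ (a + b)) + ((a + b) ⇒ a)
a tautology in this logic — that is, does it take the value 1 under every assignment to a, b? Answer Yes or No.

No

Counterexample: take a = 0, b = 1/6.
¬a = ¬0 = 1
a + b = 0 + 1/6 = 1/6
¬a ⇒ (a + b) = 1 ⇒ 1/6 = 1/6
a + b = 0 + 1/6 = 1/6
(a + b) ⇒ a = 1/6 ⇒ 0 = 5/6
(¬a ⇒ (a + b)) + ((a + b) ⇒ a) = 1/6 + 5/6 = 5/6
This gives 5/6 ≠ 1.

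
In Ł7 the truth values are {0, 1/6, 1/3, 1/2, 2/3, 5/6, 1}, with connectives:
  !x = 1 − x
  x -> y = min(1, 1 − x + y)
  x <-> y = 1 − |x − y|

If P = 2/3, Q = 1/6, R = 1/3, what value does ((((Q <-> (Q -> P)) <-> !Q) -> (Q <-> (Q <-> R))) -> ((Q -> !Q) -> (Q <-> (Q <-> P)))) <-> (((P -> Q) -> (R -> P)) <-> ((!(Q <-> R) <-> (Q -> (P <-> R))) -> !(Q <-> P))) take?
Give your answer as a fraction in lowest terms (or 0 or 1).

2/3

Q -> P = 1/6 -> 2/3 = 1
Q <-> (Q -> P) = 1/6 <-> 1 = 1/6
!Q = !1/6 = 5/6
(Q <-> (Q -> P)) <-> !Q = 1/6 <-> 5/6 = 1/3
Q <-> R = 1/6 <-> 1/3 = 5/6
Q <-> (Q <-> R) = 1/6 <-> 5/6 = 1/3
((Q <-> (Q -> P)) <-> !Q) -> (Q <-> (Q <-> R)) = 1/3 -> 1/3 = 1
!Q = !1/6 = 5/6
Q -> !Q = 1/6 -> 5/6 = 1
Q <-> P = 1/6 <-> 2/3 = 1/2
Q <-> (Q <-> P) = 1/6 <-> 1/2 = 2/3
(Q -> !Q) -> (Q <-> (Q <-> P)) = 1 -> 2/3 = 2/3
(((Q <-> (Q -> P)) <-> !Q) -> (Q <-> (Q <-> R))) -> ((Q -> !Q) -> (Q <-> (Q <-> P))) = 1 -> 2/3 = 2/3
P -> Q = 2/3 -> 1/6 = 1/2
R -> P = 1/3 -> 2/3 = 1
(P -> Q) -> (R -> P) = 1/2 -> 1 = 1
Q <-> R = 1/6 <-> 1/3 = 5/6
!(Q <-> R) = !5/6 = 1/6
P <-> R = 2/3 <-> 1/3 = 2/3
Q -> (P <-> R) = 1/6 -> 2/3 = 1
!(Q <-> R) <-> (Q -> (P <-> R)) = 1/6 <-> 1 = 1/6
Q <-> P = 1/6 <-> 2/3 = 1/2
!(Q <-> P) = !1/2 = 1/2
(!(Q <-> R) <-> (Q -> (P <-> R))) -> !(Q <-> P) = 1/6 -> 1/2 = 1
((P -> Q) -> (R -> P)) <-> ((!(Q <-> R) <-> (Q -> (P <-> R))) -> !(Q <-> P)) = 1 <-> 1 = 1
((((Q <-> (Q -> P)) <-> !Q) -> (Q <-> (Q <-> R))) -> ((Q -> !Q) -> (Q <-> (Q <-> P)))) <-> (((P -> Q) -> (R -> P)) <-> ((!(Q <-> R) <-> (Q -> (P <-> R))) -> !(Q <-> P))) = 2/3 <-> 1 = 2/3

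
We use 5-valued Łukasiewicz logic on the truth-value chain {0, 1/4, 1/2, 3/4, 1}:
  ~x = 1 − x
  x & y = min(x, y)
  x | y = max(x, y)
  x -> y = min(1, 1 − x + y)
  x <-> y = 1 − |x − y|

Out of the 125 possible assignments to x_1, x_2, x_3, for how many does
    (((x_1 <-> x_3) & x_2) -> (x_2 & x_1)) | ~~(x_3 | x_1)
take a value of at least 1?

value 1: 90 assignments (counts)
value 3/4: 19 assignments
value 1/2: 11 assignments
value 1/4: 4 assignments
value 0: 1 assignment
So 90 of the 125 assignments meet the threshold.

90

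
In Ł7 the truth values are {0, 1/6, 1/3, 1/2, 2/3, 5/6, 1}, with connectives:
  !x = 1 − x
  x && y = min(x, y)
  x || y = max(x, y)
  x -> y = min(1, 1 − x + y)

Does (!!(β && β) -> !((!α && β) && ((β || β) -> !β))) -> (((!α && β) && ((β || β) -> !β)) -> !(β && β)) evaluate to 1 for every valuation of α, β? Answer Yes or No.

At α = 1/3, β = 0, for instance:
β && β = 0 && 0 = 0
!(β && β) = !0 = 1
!!(β && β) = !1 = 0
!α = !1/3 = 2/3
!α && β = 2/3 && 0 = 0
β || β = 0 || 0 = 0
!β = !0 = 1
(β || β) -> !β = 0 -> 1 = 1
(!α && β) && ((β || β) -> !β) = 0 && 1 = 0
!((!α && β) && ((β || β) -> !β)) = !0 = 1
!!(β && β) -> !((!α && β) && ((β || β) -> !β)) = 0 -> 1 = 1
((!α && β) && ((β || β) -> !β)) -> !(β && β) = 0 -> 1 = 1
(!!(β && β) -> !((!α && β) && ((β || β) -> !β))) -> (((!α && β) && ((β || β) -> !β)) -> !(β && β)) = 1 -> 1 = 1
and checking the remaining 48 assignments likewise gives ≥ 1 in every case.

Yes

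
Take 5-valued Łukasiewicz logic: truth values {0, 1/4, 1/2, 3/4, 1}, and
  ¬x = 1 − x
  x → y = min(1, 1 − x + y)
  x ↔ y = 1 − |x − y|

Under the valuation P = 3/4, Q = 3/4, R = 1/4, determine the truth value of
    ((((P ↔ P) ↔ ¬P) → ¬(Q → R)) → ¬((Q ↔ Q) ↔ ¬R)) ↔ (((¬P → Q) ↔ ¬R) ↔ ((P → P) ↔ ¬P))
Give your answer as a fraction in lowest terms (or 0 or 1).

P ↔ P = 3/4 ↔ 3/4 = 1
¬P = ¬3/4 = 1/4
(P ↔ P) ↔ ¬P = 1 ↔ 1/4 = 1/4
Q → R = 3/4 → 1/4 = 1/2
¬(Q → R) = ¬1/2 = 1/2
((P ↔ P) ↔ ¬P) → ¬(Q → R) = 1/4 → 1/2 = 1
Q ↔ Q = 3/4 ↔ 3/4 = 1
¬R = ¬1/4 = 3/4
(Q ↔ Q) ↔ ¬R = 1 ↔ 3/4 = 3/4
¬((Q ↔ Q) ↔ ¬R) = ¬3/4 = 1/4
(((P ↔ P) ↔ ¬P) → ¬(Q → R)) → ¬((Q ↔ Q) ↔ ¬R) = 1 → 1/4 = 1/4
¬P = ¬3/4 = 1/4
¬P → Q = 1/4 → 3/4 = 1
¬R = ¬1/4 = 3/4
(¬P → Q) ↔ ¬R = 1 ↔ 3/4 = 3/4
P → P = 3/4 → 3/4 = 1
¬P = ¬3/4 = 1/4
(P → P) ↔ ¬P = 1 ↔ 1/4 = 1/4
((¬P → Q) ↔ ¬R) ↔ ((P → P) ↔ ¬P) = 3/4 ↔ 1/4 = 1/2
((((P ↔ P) ↔ ¬P) → ¬(Q → R)) → ¬((Q ↔ Q) ↔ ¬R)) ↔ (((¬P → Q) ↔ ¬R) ↔ ((P → P) ↔ ¬P)) = 1/4 ↔ 1/2 = 3/4

3/4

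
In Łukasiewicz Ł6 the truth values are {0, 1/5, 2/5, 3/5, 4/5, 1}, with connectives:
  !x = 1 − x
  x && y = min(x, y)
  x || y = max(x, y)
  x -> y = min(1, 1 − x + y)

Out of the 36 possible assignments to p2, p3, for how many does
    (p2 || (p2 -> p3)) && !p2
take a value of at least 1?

6

value 1: 6 assignments (counts)
value 4/5: 6 assignments
value 3/5: 6 assignments
value 2/5: 6 assignments
value 1/5: 6 assignments
value 0: 6 assignments
So 6 of the 36 assignments meet the threshold.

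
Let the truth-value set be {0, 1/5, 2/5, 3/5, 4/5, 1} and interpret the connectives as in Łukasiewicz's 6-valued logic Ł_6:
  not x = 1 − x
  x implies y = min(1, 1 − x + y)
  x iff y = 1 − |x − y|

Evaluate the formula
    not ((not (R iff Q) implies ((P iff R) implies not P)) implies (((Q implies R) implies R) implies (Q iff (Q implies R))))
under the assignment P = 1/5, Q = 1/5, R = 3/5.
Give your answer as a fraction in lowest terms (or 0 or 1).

R iff Q = 3/5 iff 1/5 = 3/5
not (R iff Q) = not 3/5 = 2/5
P iff R = 1/5 iff 3/5 = 3/5
not P = not 1/5 = 4/5
(P iff R) implies not P = 3/5 implies 4/5 = 1
not (R iff Q) implies ((P iff R) implies not P) = 2/5 implies 1 = 1
Q implies R = 1/5 implies 3/5 = 1
(Q implies R) implies R = 1 implies 3/5 = 3/5
Q implies R = 1/5 implies 3/5 = 1
Q iff (Q implies R) = 1/5 iff 1 = 1/5
((Q implies R) implies R) implies (Q iff (Q implies R)) = 3/5 implies 1/5 = 3/5
(not (R iff Q) implies ((P iff R) implies not P)) implies (((Q implies R) implies R) implies (Q iff (Q implies R))) = 1 implies 3/5 = 3/5
not ((not (R iff Q) implies ((P iff R) implies not P)) implies (((Q implies R) implies R) implies (Q iff (Q implies R)))) = not 3/5 = 2/5

2/5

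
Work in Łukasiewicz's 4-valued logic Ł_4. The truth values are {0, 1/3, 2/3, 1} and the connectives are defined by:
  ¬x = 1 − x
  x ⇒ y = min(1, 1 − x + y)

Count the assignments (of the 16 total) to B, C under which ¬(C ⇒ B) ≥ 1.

B = 0, C = 0 ↦ 0  <
B = 0, C = 1/3 ↦ 1/3  <
B = 0, C = 2/3 ↦ 2/3  <
B = 0, C = 1 ↦ 1  ≥
B = 1/3, C = 0 ↦ 0  <
B = 1/3, C = 1/3 ↦ 0  <
B = 1/3, C = 2/3 ↦ 1/3  <
B = 1/3, C = 1 ↦ 2/3  <
B = 2/3, C = 0 ↦ 0  <
B = 2/3, C = 1/3 ↦ 0  <
B = 2/3, C = 2/3 ↦ 0  <
B = 2/3, C = 1 ↦ 1/3  <
B = 1, C = 0 ↦ 0  <
B = 1, C = 1/3 ↦ 0  <
B = 1, C = 2/3 ↦ 0  <
B = 1, C = 1 ↦ 0  <
So 1 of the 16 assignments meets the threshold.

1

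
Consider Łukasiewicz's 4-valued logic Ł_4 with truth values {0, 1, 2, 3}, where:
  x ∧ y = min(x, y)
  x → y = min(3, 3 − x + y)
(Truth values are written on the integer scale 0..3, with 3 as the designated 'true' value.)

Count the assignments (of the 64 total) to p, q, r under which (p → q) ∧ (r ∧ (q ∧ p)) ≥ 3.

value 3: 1 assignment (counts)
value 2: 7 assignments
value 1: 19 assignments
value 0: 37 assignments
So 1 of the 64 assignments meets the threshold.

1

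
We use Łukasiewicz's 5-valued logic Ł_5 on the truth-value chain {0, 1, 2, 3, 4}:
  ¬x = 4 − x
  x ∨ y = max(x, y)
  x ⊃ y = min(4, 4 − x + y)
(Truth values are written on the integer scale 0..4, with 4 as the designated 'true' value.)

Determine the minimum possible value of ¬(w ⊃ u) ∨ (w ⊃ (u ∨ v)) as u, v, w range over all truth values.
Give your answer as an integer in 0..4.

Take u = 0, v = 0, w = 2:
w ⊃ u = 2 ⊃ 0 = 2
¬(w ⊃ u) = ¬2 = 2
u ∨ v = 0 ∨ 0 = 0
w ⊃ (u ∨ v) = 2 ⊃ 0 = 2
¬(w ⊃ u) ∨ (w ⊃ (u ∨ v)) = 2 ∨ 2 = 2
No assignment yields a value below 2, so this is the minimum.

2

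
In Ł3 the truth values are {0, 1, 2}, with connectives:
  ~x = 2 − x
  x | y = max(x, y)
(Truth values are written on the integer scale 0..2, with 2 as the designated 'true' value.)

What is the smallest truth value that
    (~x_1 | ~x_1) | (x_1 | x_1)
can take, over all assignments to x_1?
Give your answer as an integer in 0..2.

Take x_1 = 1:
~x_1 = ~1 = 1
~x_1 = ~1 = 1
~x_1 | ~x_1 = 1 | 1 = 1
x_1 | x_1 = 1 | 1 = 1
(~x_1 | ~x_1) | (x_1 | x_1) = 1 | 1 = 1
No assignment yields a value below 1, so this is the minimum.

1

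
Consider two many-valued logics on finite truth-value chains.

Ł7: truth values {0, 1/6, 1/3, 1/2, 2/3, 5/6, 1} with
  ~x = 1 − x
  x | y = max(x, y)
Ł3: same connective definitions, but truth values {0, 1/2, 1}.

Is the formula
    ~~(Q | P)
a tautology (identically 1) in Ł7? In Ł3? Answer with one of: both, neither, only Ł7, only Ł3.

neither

In Ł7: at P = 0, Q = 0 the value is 0 — not a tautology.
In Ł3: at P = 0, Q = 0 the value is 0 — not a tautology.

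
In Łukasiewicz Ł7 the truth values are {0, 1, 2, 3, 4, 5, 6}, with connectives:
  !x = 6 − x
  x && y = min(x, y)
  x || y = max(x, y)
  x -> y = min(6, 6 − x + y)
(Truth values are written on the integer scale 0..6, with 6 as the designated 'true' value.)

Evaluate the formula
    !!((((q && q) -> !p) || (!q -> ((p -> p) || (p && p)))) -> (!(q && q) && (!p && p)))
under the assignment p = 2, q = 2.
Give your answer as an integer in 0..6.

2

q && q = 2 && 2 = 2
!p = !2 = 4
(q && q) -> !p = 2 -> 4 = 6
!q = !2 = 4
p -> p = 2 -> 2 = 6
p && p = 2 && 2 = 2
(p -> p) || (p && p) = 6 || 2 = 6
!q -> ((p -> p) || (p && p)) = 4 -> 6 = 6
((q && q) -> !p) || (!q -> ((p -> p) || (p && p))) = 6 || 6 = 6
q && q = 2 && 2 = 2
!(q && q) = !2 = 4
!p = !2 = 4
!p && p = 4 && 2 = 2
!(q && q) && (!p && p) = 4 && 2 = 2
(((q && q) -> !p) || (!q -> ((p -> p) || (p && p)))) -> (!(q && q) && (!p && p)) = 6 -> 2 = 2
!((((q && q) -> !p) || (!q -> ((p -> p) || (p && p)))) -> (!(q && q) && (!p && p))) = !2 = 4
!!((((q && q) -> !p) || (!q -> ((p -> p) || (p && p)))) -> (!(q && q) && (!p && p))) = !4 = 2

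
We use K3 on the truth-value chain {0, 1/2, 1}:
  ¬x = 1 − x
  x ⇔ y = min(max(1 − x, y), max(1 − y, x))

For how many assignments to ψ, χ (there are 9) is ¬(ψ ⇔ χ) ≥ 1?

ψ = 0, χ = 0 ↦ 0  <
ψ = 0, χ = 1/2 ↦ 1/2  <
ψ = 0, χ = 1 ↦ 1  ≥
ψ = 1/2, χ = 0 ↦ 1/2  <
ψ = 1/2, χ = 1/2 ↦ 1/2  <
ψ = 1/2, χ = 1 ↦ 1/2  <
ψ = 1, χ = 0 ↦ 1  ≥
ψ = 1, χ = 1/2 ↦ 1/2  <
ψ = 1, χ = 1 ↦ 0  <
So 2 of the 9 assignments meet the threshold.

2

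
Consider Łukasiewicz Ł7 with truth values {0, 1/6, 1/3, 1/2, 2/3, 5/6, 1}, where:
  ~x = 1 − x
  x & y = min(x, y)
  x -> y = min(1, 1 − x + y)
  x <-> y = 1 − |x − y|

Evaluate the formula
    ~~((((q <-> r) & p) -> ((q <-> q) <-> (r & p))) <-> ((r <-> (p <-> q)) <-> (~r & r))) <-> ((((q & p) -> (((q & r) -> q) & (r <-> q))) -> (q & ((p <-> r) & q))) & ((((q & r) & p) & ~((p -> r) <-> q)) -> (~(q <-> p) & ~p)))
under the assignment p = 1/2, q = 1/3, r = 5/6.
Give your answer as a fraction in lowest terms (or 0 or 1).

q <-> r = 1/3 <-> 5/6 = 1/2
(q <-> r) & p = 1/2 & 1/2 = 1/2
q <-> q = 1/3 <-> 1/3 = 1
r & p = 5/6 & 1/2 = 1/2
(q <-> q) <-> (r & p) = 1 <-> 1/2 = 1/2
((q <-> r) & p) -> ((q <-> q) <-> (r & p)) = 1/2 -> 1/2 = 1
p <-> q = 1/2 <-> 1/3 = 5/6
r <-> (p <-> q) = 5/6 <-> 5/6 = 1
~r = ~5/6 = 1/6
~r & r = 1/6 & 5/6 = 1/6
(r <-> (p <-> q)) <-> (~r & r) = 1 <-> 1/6 = 1/6
(((q <-> r) & p) -> ((q <-> q) <-> (r & p))) <-> ((r <-> (p <-> q)) <-> (~r & r)) = 1 <-> 1/6 = 1/6
~((((q <-> r) & p) -> ((q <-> q) <-> (r & p))) <-> ((r <-> (p <-> q)) <-> (~r & r))) = ~1/6 = 5/6
~~((((q <-> r) & p) -> ((q <-> q) <-> (r & p))) <-> ((r <-> (p <-> q)) <-> (~r & r))) = ~5/6 = 1/6
q & p = 1/3 & 1/2 = 1/3
q & r = 1/3 & 5/6 = 1/3
(q & r) -> q = 1/3 -> 1/3 = 1
r <-> q = 5/6 <-> 1/3 = 1/2
((q & r) -> q) & (r <-> q) = 1 & 1/2 = 1/2
(q & p) -> (((q & r) -> q) & (r <-> q)) = 1/3 -> 1/2 = 1
p <-> r = 1/2 <-> 5/6 = 2/3
(p <-> r) & q = 2/3 & 1/3 = 1/3
q & ((p <-> r) & q) = 1/3 & 1/3 = 1/3
((q & p) -> (((q & r) -> q) & (r <-> q))) -> (q & ((p <-> r) & q)) = 1 -> 1/3 = 1/3
q & r = 1/3 & 5/6 = 1/3
(q & r) & p = 1/3 & 1/2 = 1/3
p -> r = 1/2 -> 5/6 = 1
(p -> r) <-> q = 1 <-> 1/3 = 1/3
~((p -> r) <-> q) = ~1/3 = 2/3
((q & r) & p) & ~((p -> r) <-> q) = 1/3 & 2/3 = 1/3
q <-> p = 1/3 <-> 1/2 = 5/6
~(q <-> p) = ~5/6 = 1/6
~p = ~1/2 = 1/2
~(q <-> p) & ~p = 1/6 & 1/2 = 1/6
(((q & r) & p) & ~((p -> r) <-> q)) -> (~(q <-> p) & ~p) = 1/3 -> 1/6 = 5/6
(((q & p) -> (((q & r) -> q) & (r <-> q))) -> (q & ((p <-> r) & q))) & ((((q & r) & p) & ~((p -> r) <-> q)) -> (~(q <-> p) & ~p)) = 1/3 & 5/6 = 1/3
~~((((q <-> r) & p) -> ((q <-> q) <-> (r & p))) <-> ((r <-> (p <-> q)) <-> (~r & r))) <-> ((((q & p) -> (((q & r) -> q) & (r <-> q))) -> (q & ((p <-> r) & q))) & ((((q & r) & p) & ~((p -> r) <-> q)) -> (~(q <-> p) & ~p))) = 1/6 <-> 1/3 = 5/6

5/6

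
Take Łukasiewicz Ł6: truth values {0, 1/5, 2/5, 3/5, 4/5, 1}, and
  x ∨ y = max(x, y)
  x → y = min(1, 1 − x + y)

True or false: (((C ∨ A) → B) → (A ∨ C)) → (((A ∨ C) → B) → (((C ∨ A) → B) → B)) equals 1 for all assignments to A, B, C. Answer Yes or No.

At A = 2/5, B = 3/5, C = 1, for instance:
C ∨ A = 1 ∨ 2/5 = 1
(C ∨ A) → B = 1 → 3/5 = 3/5
A ∨ C = 2/5 ∨ 1 = 1
((C ∨ A) → B) → (A ∨ C) = 3/5 → 1 = 1
(A ∨ C) → B = 1 → 3/5 = 3/5
((C ∨ A) → B) → B = 3/5 → 3/5 = 1
((A ∨ C) → B) → (((C ∨ A) → B) → B) = 3/5 → 1 = 1
(((C ∨ A) → B) → (A ∨ C)) → (((A ∨ C) → B) → (((C ∨ A) → B) → B)) = 1 → 1 = 1
and checking the remaining 215 assignments likewise gives ≥ 1 in every case.

Yes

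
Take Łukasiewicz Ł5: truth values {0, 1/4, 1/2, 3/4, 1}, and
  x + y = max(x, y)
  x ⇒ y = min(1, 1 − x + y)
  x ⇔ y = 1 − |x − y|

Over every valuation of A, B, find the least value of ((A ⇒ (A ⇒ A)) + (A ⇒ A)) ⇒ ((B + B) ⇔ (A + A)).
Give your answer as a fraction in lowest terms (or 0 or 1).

0

Take A = 0, B = 1:
A ⇒ A = 0 ⇒ 0 = 1
A ⇒ (A ⇒ A) = 0 ⇒ 1 = 1
A ⇒ A = 0 ⇒ 0 = 1
(A ⇒ (A ⇒ A)) + (A ⇒ A) = 1 + 1 = 1
B + B = 1 + 1 = 1
A + A = 0 + 0 = 0
(B + B) ⇔ (A + A) = 1 ⇔ 0 = 0
((A ⇒ (A ⇒ A)) + (A ⇒ A)) ⇒ ((B + B) ⇔ (A + A)) = 1 ⇒ 0 = 0
No assignment yields a value below 0, so this is the minimum.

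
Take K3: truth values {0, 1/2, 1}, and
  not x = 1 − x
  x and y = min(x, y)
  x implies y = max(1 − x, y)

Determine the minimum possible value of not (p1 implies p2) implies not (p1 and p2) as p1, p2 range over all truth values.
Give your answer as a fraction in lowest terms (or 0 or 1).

Take p1 = 1/2, p2 = 1/2:
p1 implies p2 = 1/2 implies 1/2 = 1/2
not (p1 implies p2) = not 1/2 = 1/2
p1 and p2 = 1/2 and 1/2 = 1/2
not (p1 and p2) = not 1/2 = 1/2
not (p1 implies p2) implies not (p1 and p2) = 1/2 implies 1/2 = 1/2
No assignment yields a value below 1/2, so this is the minimum.

1/2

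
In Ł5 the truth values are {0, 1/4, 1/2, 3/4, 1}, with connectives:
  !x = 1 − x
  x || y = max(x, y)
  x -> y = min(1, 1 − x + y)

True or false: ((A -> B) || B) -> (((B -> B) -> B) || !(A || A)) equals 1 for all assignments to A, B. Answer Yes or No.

No

Counterexample: take A = 1/4, B = 1/4.
A -> B = 1/4 -> 1/4 = 1
(A -> B) || B = 1 || 1/4 = 1
B -> B = 1/4 -> 1/4 = 1
(B -> B) -> B = 1 -> 1/4 = 1/4
A || A = 1/4 || 1/4 = 1/4
!(A || A) = !1/4 = 3/4
((B -> B) -> B) || !(A || A) = 1/4 || 3/4 = 3/4
((A -> B) || B) -> (((B -> B) -> B) || !(A || A)) = 1 -> 3/4 = 3/4
This gives 3/4 ≠ 1.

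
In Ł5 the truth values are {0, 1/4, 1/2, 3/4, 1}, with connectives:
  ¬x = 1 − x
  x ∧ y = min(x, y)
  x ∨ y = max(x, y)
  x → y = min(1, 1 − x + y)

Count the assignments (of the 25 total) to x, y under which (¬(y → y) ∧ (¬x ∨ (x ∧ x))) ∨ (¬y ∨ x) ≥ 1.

value 1: 9 assignments (counts)
value 3/4: 7 assignments
value 1/2: 5 assignments
value 1/4: 3 assignments
value 0: 1 assignment
So 9 of the 25 assignments meet the threshold.

9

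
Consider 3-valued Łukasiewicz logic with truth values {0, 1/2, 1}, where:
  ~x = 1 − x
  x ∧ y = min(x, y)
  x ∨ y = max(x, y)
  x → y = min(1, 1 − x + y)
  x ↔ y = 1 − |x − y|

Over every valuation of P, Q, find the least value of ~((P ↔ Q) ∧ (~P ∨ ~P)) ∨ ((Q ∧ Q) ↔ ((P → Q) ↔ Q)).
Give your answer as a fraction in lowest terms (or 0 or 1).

Take P = 1/2, Q = 0:
P ↔ Q = 1/2 ↔ 0 = 1/2
~P = ~1/2 = 1/2
~P = ~1/2 = 1/2
~P ∨ ~P = 1/2 ∨ 1/2 = 1/2
(P ↔ Q) ∧ (~P ∨ ~P) = 1/2 ∧ 1/2 = 1/2
~((P ↔ Q) ∧ (~P ∨ ~P)) = ~1/2 = 1/2
Q ∧ Q = 0 ∧ 0 = 0
P → Q = 1/2 → 0 = 1/2
(P → Q) ↔ Q = 1/2 ↔ 0 = 1/2
(Q ∧ Q) ↔ ((P → Q) ↔ Q) = 0 ↔ 1/2 = 1/2
~((P ↔ Q) ∧ (~P ∨ ~P)) ∨ ((Q ∧ Q) ↔ ((P → Q) ↔ Q)) = 1/2 ∨ 1/2 = 1/2
No assignment yields a value below 1/2, so this is the minimum.

1/2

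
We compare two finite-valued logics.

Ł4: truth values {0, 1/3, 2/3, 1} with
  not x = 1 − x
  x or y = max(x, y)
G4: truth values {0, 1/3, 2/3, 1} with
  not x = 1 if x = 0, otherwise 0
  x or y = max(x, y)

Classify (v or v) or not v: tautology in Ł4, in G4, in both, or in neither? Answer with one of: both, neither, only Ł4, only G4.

In Ł4: at v = 1/3 the value is 2/3 — not a tautology.
In G4: at v = 1/3 the value is 1/3 — not a tautology.

neither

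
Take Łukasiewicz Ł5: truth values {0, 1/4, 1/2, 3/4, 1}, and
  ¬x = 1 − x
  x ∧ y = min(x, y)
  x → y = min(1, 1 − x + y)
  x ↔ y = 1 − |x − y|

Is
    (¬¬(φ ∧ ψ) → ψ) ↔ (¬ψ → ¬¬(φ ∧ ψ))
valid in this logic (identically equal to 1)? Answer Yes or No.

No

Counterexample: take φ = 0, ψ = 0.
φ ∧ ψ = 0 ∧ 0 = 0
¬(φ ∧ ψ) = ¬0 = 1
¬¬(φ ∧ ψ) = ¬1 = 0
¬¬(φ ∧ ψ) → ψ = 0 → 0 = 1
¬ψ = ¬0 = 1
φ ∧ ψ = 0 ∧ 0 = 0
¬(φ ∧ ψ) = ¬0 = 1
¬¬(φ ∧ ψ) = ¬1 = 0
¬ψ → ¬¬(φ ∧ ψ) = 1 → 0 = 0
(¬¬(φ ∧ ψ) → ψ) ↔ (¬ψ → ¬¬(φ ∧ ψ)) = 1 ↔ 0 = 0
This gives 0 ≠ 1.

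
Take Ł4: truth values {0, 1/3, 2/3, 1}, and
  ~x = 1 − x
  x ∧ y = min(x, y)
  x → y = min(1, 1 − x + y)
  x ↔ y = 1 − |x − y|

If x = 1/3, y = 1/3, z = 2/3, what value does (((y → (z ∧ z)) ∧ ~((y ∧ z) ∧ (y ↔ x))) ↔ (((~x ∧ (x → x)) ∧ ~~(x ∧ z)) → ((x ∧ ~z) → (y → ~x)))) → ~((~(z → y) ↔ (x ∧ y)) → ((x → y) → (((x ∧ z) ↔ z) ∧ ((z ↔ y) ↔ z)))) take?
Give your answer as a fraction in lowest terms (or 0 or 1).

z ∧ z = 2/3 ∧ 2/3 = 2/3
y → (z ∧ z) = 1/3 → 2/3 = 1
y ∧ z = 1/3 ∧ 2/3 = 1/3
y ↔ x = 1/3 ↔ 1/3 = 1
(y ∧ z) ∧ (y ↔ x) = 1/3 ∧ 1 = 1/3
~((y ∧ z) ∧ (y ↔ x)) = ~1/3 = 2/3
(y → (z ∧ z)) ∧ ~((y ∧ z) ∧ (y ↔ x)) = 1 ∧ 2/3 = 2/3
~x = ~1/3 = 2/3
x → x = 1/3 → 1/3 = 1
~x ∧ (x → x) = 2/3 ∧ 1 = 2/3
x ∧ z = 1/3 ∧ 2/3 = 1/3
~(x ∧ z) = ~1/3 = 2/3
~~(x ∧ z) = ~2/3 = 1/3
(~x ∧ (x → x)) ∧ ~~(x ∧ z) = 2/3 ∧ 1/3 = 1/3
~z = ~2/3 = 1/3
x ∧ ~z = 1/3 ∧ 1/3 = 1/3
~x = ~1/3 = 2/3
y → ~x = 1/3 → 2/3 = 1
(x ∧ ~z) → (y → ~x) = 1/3 → 1 = 1
((~x ∧ (x → x)) ∧ ~~(x ∧ z)) → ((x ∧ ~z) → (y → ~x)) = 1/3 → 1 = 1
((y → (z ∧ z)) ∧ ~((y ∧ z) ∧ (y ↔ x))) ↔ (((~x ∧ (x → x)) ∧ ~~(x ∧ z)) → ((x ∧ ~z) → (y → ~x))) = 2/3 ↔ 1 = 2/3
z → y = 2/3 → 1/3 = 2/3
~(z → y) = ~2/3 = 1/3
x ∧ y = 1/3 ∧ 1/3 = 1/3
~(z → y) ↔ (x ∧ y) = 1/3 ↔ 1/3 = 1
x → y = 1/3 → 1/3 = 1
x ∧ z = 1/3 ∧ 2/3 = 1/3
(x ∧ z) ↔ z = 1/3 ↔ 2/3 = 2/3
z ↔ y = 2/3 ↔ 1/3 = 2/3
(z ↔ y) ↔ z = 2/3 ↔ 2/3 = 1
((x ∧ z) ↔ z) ∧ ((z ↔ y) ↔ z) = 2/3 ∧ 1 = 2/3
(x → y) → (((x ∧ z) ↔ z) ∧ ((z ↔ y) ↔ z)) = 1 → 2/3 = 2/3
(~(z → y) ↔ (x ∧ y)) → ((x → y) → (((x ∧ z) ↔ z) ∧ ((z ↔ y) ↔ z))) = 1 → 2/3 = 2/3
~((~(z → y) ↔ (x ∧ y)) → ((x → y) → (((x ∧ z) ↔ z) ∧ ((z ↔ y) ↔ z)))) = ~2/3 = 1/3
(((y → (z ∧ z)) ∧ ~((y ∧ z) ∧ (y ↔ x))) ↔ (((~x ∧ (x → x)) ∧ ~~(x ∧ z)) → ((x ∧ ~z) → (y → ~x)))) → ~((~(z → y) ↔ (x ∧ y)) → ((x → y) → (((x ∧ z) ↔ z) ∧ ((z ↔ y) ↔ z)))) = 2/3 → 1/3 = 2/3

2/3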